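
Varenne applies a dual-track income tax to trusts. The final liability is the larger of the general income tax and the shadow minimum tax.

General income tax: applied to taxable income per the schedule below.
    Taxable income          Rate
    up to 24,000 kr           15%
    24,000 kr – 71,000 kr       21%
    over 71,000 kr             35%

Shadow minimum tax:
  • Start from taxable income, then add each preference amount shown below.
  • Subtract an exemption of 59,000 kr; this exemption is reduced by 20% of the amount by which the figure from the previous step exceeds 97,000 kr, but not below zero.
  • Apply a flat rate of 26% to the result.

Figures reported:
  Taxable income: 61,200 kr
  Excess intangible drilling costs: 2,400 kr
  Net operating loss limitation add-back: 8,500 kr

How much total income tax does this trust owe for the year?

11,412 kr

General income tax:
  24,000 kr × 15% = 3,600 kr
  37,200 kr × 21% = 7,812 kr
  → 11,412 kr

Shadow minimum tax:
  Adjusted income: 61,200 kr + 2,400 kr + 8,500 kr = 72,100 kr
  Exemption: 72,100 kr ≤ 97,000 kr, so full 59,000 kr applies
  Base: 72,100 kr − 59,000 kr = 13,100 kr
  13,100 kr × 26% = 3,406 kr

11,412 kr > 3,406 kr, so the general income tax governs.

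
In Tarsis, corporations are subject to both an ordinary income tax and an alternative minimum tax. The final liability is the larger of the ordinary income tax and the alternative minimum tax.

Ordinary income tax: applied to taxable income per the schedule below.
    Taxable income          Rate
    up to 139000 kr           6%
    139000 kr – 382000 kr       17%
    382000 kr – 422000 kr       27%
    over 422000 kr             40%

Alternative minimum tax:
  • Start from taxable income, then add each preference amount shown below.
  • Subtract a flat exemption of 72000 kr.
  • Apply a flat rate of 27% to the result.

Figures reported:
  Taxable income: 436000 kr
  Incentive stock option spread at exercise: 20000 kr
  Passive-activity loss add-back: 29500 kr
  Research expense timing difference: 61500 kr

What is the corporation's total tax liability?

Alternative minimum tax:
  Adjusted income: 436000 kr + 20000 kr + 29500 kr + 61500 kr = 547000 kr
  Less exemption 72000 kr → base 475000 kr
  475000 kr × 27% = 128250 kr

Ordinary income tax:
  139000 kr × 6% = 8340 kr
  243000 kr × 17% = 41310 kr
  40000 kr × 27% = 10800 kr
  14000 kr × 40% = 5600 kr
  → 66050 kr

128250 kr > 66050 kr, so the alternative minimum tax is the binding amount.

128250 kr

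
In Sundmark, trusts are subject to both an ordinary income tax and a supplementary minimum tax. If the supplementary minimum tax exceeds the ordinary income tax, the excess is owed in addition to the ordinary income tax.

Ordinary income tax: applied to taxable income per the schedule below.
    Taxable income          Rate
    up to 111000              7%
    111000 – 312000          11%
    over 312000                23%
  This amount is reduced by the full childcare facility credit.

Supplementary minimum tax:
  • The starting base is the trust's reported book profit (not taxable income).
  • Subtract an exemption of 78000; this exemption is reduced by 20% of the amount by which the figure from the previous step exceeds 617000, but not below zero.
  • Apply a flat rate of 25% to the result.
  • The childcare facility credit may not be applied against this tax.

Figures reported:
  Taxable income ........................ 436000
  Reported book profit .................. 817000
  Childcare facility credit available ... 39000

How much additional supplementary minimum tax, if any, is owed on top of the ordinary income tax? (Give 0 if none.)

175350

Ordinary income tax:
  111000 × 7% = 7770
  201000 × 11% = 22110
  124000 × 23% = 28520
  → 58400
  Less childcare facility credit 39000 → 19400

Supplementary minimum tax:
  Base (reported book profit): 817000
  Exemption: 78000 − 20% × (817000 − 617000) = 78000 − 40000 = 38000
  Base: 817000 − 38000 = 779000
  779000 × 25% = 194750

Excess of supplementary minimum tax over ordinary income tax: 194750 − 19400 = 175350.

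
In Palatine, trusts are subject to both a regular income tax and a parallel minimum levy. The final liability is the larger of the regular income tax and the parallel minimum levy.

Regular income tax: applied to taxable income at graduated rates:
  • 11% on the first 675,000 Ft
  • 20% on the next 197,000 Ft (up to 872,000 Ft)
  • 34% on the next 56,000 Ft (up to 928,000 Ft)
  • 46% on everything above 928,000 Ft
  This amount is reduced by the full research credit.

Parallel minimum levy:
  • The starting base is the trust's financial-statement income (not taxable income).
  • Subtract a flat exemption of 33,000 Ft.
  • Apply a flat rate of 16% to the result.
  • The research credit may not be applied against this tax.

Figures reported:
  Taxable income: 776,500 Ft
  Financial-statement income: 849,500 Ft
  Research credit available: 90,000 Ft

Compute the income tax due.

130,640 Ft

Regular income tax:
  675,000 Ft × 11% = 74,250 Ft
  101,500 Ft × 20% = 20,300 Ft
  → 94,550 Ft
  Less research credit 90,000 Ft → 4,550 Ft

Parallel minimum levy:
  Base (financial-statement income): 849,500 Ft
  Less exemption 33,000 Ft → base 816,500 Ft
  816,500 Ft × 16% = 130,640 Ft

130,640 Ft > 4,550 Ft, so the parallel minimum levy is the binding amount.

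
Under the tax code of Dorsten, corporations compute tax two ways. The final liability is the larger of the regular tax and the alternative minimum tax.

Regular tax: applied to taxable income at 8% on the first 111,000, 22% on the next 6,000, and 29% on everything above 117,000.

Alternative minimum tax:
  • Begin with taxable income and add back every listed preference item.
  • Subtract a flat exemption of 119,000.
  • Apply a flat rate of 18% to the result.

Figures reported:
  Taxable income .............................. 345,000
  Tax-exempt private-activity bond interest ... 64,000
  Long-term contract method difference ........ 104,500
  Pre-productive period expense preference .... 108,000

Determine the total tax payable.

Alternative minimum tax:
  Adjusted income: 345,000 + 64,000 + 104,500 + 108,000 = 621,500
  Less exemption 119,000 → base 502,500
  502,500 × 18% = 90,450

Regular tax:
  111,000 × 8% = 8,880
  6,000 × 22% = 1,320
  228,000 × 29% = 66,120
  → 76,320

90,450 > 76,320, so the alternative minimum tax is the binding amount.

90,450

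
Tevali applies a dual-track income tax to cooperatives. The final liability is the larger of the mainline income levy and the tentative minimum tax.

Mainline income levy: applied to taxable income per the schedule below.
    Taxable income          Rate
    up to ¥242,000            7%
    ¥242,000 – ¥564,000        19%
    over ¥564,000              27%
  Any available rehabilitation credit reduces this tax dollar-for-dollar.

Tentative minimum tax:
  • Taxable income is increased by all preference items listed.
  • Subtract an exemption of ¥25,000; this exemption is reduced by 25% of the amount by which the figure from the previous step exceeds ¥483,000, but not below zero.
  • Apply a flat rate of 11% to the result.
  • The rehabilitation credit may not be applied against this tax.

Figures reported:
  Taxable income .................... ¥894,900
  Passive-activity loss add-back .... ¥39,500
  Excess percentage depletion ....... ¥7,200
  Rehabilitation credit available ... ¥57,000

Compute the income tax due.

Tentative minimum tax:
  Adjusted income: ¥894,900 + ¥39,500 + ¥7,200 = ¥941,600
  Exemption: 25% × (¥941,600 − ¥483,000) = ¥114,650 ≥ ¥25,000, so the exemption is fully phased out
  Base: ¥941,600 − ¥0 = ¥941,600
  ¥941,600 × 11% = ¥103,576

Mainline income levy:
  ¥242,000 × 7% = ¥16,940
  ¥322,000 × 19% = ¥61,180
  ¥330,900 × 27% = ¥89,343
  → ¥167,463
  Less rehabilitation credit ¥57,000 → ¥110,463

¥110,463 > ¥103,576, so the mainline income levy governs.

¥110,463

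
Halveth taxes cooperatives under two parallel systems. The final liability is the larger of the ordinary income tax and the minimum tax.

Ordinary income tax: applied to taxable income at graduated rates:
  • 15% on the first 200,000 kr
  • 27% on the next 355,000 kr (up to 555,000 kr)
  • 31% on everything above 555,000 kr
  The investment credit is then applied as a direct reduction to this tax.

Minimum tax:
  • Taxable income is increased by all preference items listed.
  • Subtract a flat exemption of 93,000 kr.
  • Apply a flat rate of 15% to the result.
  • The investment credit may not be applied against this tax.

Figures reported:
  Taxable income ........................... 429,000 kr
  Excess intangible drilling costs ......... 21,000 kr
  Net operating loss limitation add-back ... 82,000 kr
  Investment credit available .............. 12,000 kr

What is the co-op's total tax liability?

79,830 kr

Minimum tax:
  Adjusted income: 429,000 kr + 21,000 kr + 82,000 kr = 532,000 kr
  Less exemption 93,000 kr → base 439,000 kr
  439,000 kr × 15% = 65,850 kr

Ordinary income tax:
  200,000 kr × 15% = 30,000 kr
  229,000 kr × 27% = 61,830 kr
  → 91,830 kr
  Less investment credit 12,000 kr → 79,830 kr

79,830 kr > 65,850 kr, so the ordinary income tax governs.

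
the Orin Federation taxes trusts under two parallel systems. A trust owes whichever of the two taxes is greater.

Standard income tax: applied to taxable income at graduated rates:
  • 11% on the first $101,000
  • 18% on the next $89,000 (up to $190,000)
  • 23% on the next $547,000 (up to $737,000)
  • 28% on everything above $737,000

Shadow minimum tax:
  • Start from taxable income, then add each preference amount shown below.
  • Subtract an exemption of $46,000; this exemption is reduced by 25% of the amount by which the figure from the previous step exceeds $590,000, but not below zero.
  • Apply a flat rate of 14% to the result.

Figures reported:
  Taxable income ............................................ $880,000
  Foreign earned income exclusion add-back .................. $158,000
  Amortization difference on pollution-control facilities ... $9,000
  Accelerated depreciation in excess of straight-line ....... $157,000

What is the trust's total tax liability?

Shadow minimum tax:
  Adjusted income: $880,000 + $158,000 + $9,000 + $157,000 = $1,204,000
  Exemption: 25% × ($1,204,000 − $590,000) = $153,500 ≥ $46,000, so the exemption is fully phased out
  Base: $1,204,000 − $0 = $1,204,000
  $1,204,000 × 14% = $168,560

Standard income tax:
  $101,000 × 11% = $11,110
  $89,000 × 18% = $16,020
  $547,000 × 23% = $125,810
  $143,000 × 28% = $40,040
  → $192,980

$192,980 > $168,560, so the standard income tax governs.

$192,980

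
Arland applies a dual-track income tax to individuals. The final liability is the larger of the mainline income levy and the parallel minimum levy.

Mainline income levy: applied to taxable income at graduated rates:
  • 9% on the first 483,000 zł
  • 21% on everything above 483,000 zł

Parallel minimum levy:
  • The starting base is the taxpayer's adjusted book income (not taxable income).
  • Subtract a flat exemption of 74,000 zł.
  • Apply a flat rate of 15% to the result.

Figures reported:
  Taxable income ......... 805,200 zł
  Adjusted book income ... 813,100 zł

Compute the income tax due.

Parallel minimum levy:
  Base (adjusted book income): 813,100 zł
  Less exemption 74,000 zł → base 739,100 zł
  739,100 zł × 15% = 110,865 zł

Mainline income levy:
  483,000 zł × 9% = 43,470 zł
  322,200 zł × 21% = 67,662 zł
  → 111,132 zł

111,132 zł > 110,865 zł, so the mainline income levy governs.

111,132 zł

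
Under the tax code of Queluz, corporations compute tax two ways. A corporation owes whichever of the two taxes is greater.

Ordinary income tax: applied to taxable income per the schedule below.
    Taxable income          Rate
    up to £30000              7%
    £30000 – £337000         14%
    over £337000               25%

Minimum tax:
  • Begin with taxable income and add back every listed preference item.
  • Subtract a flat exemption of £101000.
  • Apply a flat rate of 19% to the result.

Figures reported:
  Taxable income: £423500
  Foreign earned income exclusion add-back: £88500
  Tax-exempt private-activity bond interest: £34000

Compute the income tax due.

£84550

Minimum tax:
  Adjusted income: £423500 + £88500 + £34000 = £546000
  Less exemption £101000 → base £445000
  £445000 × 19% = £84550

Ordinary income tax:
  £30000 × 7% = £2100
  £307000 × 14% = £42980
  £86500 × 25% = £21625
  → £66705

£84550 > £66705, so the minimum tax is the binding amount.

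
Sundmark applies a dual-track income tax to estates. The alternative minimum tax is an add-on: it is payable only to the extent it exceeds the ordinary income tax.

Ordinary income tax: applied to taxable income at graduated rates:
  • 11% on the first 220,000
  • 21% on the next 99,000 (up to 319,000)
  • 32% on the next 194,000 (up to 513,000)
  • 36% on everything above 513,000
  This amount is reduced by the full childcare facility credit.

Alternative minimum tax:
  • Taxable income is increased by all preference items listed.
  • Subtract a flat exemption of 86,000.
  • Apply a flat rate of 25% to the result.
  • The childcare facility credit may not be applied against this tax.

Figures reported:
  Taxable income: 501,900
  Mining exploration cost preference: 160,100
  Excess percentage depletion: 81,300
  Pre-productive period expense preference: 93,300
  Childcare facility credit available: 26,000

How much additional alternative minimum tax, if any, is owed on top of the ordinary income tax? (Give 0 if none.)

110,132

Ordinary income tax:
  220,000 × 11% = 24,200
  99,000 × 21% = 20,790
  182,900 × 32% = 58,528
  → 103,518
  Less childcare facility credit 26,000 → 77,518

Alternative minimum tax:
  Adjusted income: 501,900 + 160,100 + 81,300 + 93,300 = 836,600
  Less exemption 86,000 → base 750,600
  750,600 × 25% = 187,650

Excess of alternative minimum tax over ordinary income tax: 187,650 − 77,518 = 110,132.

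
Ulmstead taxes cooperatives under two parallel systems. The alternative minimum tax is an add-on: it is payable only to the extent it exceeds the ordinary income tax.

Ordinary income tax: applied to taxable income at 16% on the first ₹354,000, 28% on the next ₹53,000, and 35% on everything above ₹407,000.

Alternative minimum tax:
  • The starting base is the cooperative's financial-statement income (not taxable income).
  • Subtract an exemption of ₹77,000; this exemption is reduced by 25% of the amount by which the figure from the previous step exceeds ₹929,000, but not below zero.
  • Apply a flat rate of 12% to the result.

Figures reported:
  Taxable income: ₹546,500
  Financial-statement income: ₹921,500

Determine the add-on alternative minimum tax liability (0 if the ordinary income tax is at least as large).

Alternative minimum tax:
  Base (financial-statement income): ₹921,500
  Exemption: ₹921,500 ≤ ₹929,000, so full ₹77,000 applies
  Base: ₹921,500 − ₹77,000 = ₹844,500
  ₹844,500 × 12% = ₹101,340

Ordinary income tax:
  ₹354,000 × 16% = ₹56,640
  ₹53,000 × 28% = ₹14,840
  ₹139,500 × 35% = ₹48,825
  → ₹120,305

₹101,340 ≤ ₹120,305, so no add-on is due.

₹0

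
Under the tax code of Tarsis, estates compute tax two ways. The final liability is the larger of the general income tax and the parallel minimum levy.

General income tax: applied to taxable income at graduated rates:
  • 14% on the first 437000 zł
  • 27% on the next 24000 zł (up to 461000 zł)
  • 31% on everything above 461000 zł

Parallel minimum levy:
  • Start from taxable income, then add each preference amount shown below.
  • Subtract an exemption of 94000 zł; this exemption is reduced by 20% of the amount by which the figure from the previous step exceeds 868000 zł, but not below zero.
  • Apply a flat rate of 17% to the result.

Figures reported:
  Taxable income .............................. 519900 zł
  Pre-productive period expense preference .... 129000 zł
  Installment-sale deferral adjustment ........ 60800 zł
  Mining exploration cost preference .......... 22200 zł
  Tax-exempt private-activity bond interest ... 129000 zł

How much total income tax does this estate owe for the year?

General income tax:
  437000 zł × 14% = 61180 zł
  24000 zł × 27% = 6480 zł
  58900 zł × 31% = 18259 zł
  → 85919 zł

Parallel minimum levy:
  Adjusted income: 519900 zł + 129000 zł + 60800 zł + 22200 zł + 129000 zł = 860900 zł
  Exemption: 860900 zł ≤ 868000 zł, so full 94000 zł applies
  Base: 860900 zł − 94000 zł = 766900 zł
  766900 zł × 17% = 130373 zł

130373 zł > 85919 zł, so the parallel minimum levy is the binding amount.

130373 zł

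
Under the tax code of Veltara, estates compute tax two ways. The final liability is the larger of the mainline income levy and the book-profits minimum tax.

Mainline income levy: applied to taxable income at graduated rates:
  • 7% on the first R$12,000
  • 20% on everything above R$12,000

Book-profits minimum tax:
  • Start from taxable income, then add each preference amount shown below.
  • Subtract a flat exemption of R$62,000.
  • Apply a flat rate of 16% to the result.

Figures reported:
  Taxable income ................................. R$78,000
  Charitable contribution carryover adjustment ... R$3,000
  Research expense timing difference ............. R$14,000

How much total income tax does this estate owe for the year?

R$14,040

Mainline income levy:
  R$12,000 × 7% = R$840
  R$66,000 × 20% = R$13,200
  → R$14,040

Book-profits minimum tax:
  Adjusted income: R$78,000 + R$3,000 + R$14,000 = R$95,000
  Less exemption R$62,000 → base R$33,000
  R$33,000 × 16% = R$5,280

R$14,040 > R$5,280, so the mainline income levy governs.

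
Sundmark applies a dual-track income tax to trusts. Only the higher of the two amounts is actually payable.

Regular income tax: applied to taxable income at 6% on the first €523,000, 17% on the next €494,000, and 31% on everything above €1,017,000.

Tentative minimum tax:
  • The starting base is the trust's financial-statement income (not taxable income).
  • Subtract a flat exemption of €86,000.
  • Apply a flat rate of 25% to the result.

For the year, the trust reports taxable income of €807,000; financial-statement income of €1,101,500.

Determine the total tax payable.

Regular income tax:
  €523,000 × 6% = €31,380
  €284,000 × 17% = €48,280
  → €79,660

Tentative minimum tax:
  Base (financial-statement income): €1,101,500
  Less exemption €86,000 → base €1,015,500
  €1,015,500 × 25% = €253,875

€253,875 > €79,660, so the tentative minimum tax is the binding amount.

€253,875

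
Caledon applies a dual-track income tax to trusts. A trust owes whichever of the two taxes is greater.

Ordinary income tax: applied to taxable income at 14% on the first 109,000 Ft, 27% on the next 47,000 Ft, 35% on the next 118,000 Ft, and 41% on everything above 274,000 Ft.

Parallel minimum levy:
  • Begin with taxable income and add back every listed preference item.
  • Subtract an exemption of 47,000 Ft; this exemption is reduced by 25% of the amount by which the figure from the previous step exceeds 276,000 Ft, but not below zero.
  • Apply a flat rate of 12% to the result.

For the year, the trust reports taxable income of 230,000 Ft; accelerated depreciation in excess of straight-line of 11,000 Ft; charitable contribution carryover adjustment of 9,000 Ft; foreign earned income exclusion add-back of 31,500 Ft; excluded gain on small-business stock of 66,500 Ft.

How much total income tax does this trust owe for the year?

53,850 Ft

Ordinary income tax:
  109,000 Ft × 14% = 15,260 Ft
  47,000 Ft × 27% = 12,690 Ft
  74,000 Ft × 35% = 25,900 Ft
  → 53,850 Ft

Parallel minimum levy:
  Adjusted income: 230,000 Ft + 11,000 Ft + 9,000 Ft + 31,500 Ft + 66,500 Ft = 348,000 Ft
  Exemption: 47,000 Ft − 25% × (348,000 Ft − 276,000 Ft) = 47,000 Ft − 18,000 Ft = 29,000 Ft
  Base: 348,000 Ft − 29,000 Ft = 319,000 Ft
  319,000 Ft × 12% = 38,280 Ft

53,850 Ft > 38,280 Ft, so the ordinary income tax governs.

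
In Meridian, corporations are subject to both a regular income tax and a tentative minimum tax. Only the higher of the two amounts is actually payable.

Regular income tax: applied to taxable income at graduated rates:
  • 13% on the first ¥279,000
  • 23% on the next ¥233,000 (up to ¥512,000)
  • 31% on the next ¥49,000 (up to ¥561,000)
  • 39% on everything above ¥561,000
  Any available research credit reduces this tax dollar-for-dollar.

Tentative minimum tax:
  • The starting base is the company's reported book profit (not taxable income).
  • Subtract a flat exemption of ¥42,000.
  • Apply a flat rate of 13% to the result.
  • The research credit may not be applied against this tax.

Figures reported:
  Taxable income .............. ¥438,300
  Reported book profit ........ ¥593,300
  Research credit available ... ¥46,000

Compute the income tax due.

Regular income tax:
  ¥279,000 × 13% = ¥36,270
  ¥159,300 × 23% = ¥36,639
  → ¥72,909
  Less research credit ¥46,000 → ¥26,909

Tentative minimum tax:
  Base (reported book profit): ¥593,300
  Less exemption ¥42,000 → base ¥551,300
  ¥551,300 × 13% = ¥71,669

¥71,669 > ¥26,909, so the tentative minimum tax is the binding amount.

¥71,669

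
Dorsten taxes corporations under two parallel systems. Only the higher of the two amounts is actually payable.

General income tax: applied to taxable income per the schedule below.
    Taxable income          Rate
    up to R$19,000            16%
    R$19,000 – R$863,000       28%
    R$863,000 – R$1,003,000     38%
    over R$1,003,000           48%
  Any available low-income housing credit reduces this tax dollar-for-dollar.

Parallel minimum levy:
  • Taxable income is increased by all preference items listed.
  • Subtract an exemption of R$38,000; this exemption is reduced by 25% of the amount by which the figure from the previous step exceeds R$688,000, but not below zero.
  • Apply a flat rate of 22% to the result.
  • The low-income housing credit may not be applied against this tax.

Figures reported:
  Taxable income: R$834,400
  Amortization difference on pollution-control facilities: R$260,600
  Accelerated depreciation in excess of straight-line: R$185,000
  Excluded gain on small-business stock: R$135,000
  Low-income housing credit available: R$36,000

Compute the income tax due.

R$311,300

Parallel minimum levy:
  Adjusted income: R$834,400 + R$260,600 + R$185,000 + R$135,000 = R$1,415,000
  Exemption: 25% × (R$1,415,000 − R$688,000) = R$181,750 ≥ R$38,000, so the exemption is fully phased out
  Base: R$1,415,000 − R$0 = R$1,415,000
  R$1,415,000 × 22% = R$311,300

General income tax:
  R$19,000 × 16% = R$3,040
  R$815,400 × 28% = R$228,312
  → R$231,352
  Less low-income housing credit R$36,000 → R$195,352

R$311,300 > R$195,352, so the parallel minimum levy is the binding amount.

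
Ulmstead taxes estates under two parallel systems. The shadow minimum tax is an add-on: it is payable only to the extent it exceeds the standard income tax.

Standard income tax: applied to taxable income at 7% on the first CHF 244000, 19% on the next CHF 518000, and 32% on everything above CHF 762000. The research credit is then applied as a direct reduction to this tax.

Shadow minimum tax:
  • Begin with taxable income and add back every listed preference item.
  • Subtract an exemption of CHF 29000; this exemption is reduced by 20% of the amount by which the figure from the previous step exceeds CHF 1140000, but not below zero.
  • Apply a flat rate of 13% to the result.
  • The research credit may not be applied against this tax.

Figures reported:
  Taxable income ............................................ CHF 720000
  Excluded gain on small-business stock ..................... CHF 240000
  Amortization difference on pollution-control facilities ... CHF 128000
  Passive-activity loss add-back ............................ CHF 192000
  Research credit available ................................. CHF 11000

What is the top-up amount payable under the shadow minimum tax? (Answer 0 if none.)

Shadow minimum tax:
  Adjusted income: CHF 720000 + CHF 240000 + CHF 128000 + CHF 192000 = CHF 1280000
  Exemption: CHF 29000 − 20% × (CHF 1280000 − CHF 1140000) = CHF 29000 − CHF 28000 = CHF 1000
  Base: CHF 1280000 − CHF 1000 = CHF 1279000
  CHF 1279000 × 13% = CHF 166270

Standard income tax:
  CHF 244000 × 7% = CHF 17080
  CHF 476000 × 19% = CHF 90440
  → CHF 107520
  Less research credit CHF 11000 → CHF 96520

Excess of shadow minimum tax over standard income tax: CHF 166270 − CHF 96520 = CHF 69750.

CHF 69750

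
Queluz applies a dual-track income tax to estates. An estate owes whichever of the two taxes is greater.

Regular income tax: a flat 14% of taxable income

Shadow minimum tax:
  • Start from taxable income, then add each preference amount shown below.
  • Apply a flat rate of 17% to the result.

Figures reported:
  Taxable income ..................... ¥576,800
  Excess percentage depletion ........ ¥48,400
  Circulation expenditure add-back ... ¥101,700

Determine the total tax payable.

Shadow minimum tax:
  Adjusted income: ¥576,800 + ¥48,400 + ¥101,700 = ¥726,900
  ¥726,900 × 17% = ¥123,573

Regular income tax:
  ¥576,800 × 14% = ¥80,752

¥123,573 > ¥80,752, so the shadow minimum tax is the binding amount.

¥123,573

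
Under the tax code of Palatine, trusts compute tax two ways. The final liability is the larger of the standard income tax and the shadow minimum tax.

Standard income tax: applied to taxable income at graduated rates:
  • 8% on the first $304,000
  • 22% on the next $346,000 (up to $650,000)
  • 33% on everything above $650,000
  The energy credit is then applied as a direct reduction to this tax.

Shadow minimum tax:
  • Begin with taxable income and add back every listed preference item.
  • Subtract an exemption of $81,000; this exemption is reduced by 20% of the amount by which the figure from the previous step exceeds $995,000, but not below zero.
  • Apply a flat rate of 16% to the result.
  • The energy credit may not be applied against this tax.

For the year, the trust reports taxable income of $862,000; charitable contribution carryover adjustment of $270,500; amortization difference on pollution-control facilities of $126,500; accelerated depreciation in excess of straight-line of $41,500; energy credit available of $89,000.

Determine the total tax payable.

$204,896

Shadow minimum tax:
  Adjusted income: $862,000 + $270,500 + $126,500 + $41,500 = $1,300,500
  Exemption: $81,000 − 20% × ($1,300,500 − $995,000) = $81,000 − $61,100 = $19,900
  Base: $1,300,500 − $19,900 = $1,280,600
  $1,280,600 × 16% = $204,896

Standard income tax:
  $304,000 × 8% = $24,320
  $346,000 × 22% = $76,120
  $212,000 × 33% = $69,960
  → $170,400
  Less energy credit $89,000 → $81,400

$204,896 > $81,400, so the shadow minimum tax is the binding amount.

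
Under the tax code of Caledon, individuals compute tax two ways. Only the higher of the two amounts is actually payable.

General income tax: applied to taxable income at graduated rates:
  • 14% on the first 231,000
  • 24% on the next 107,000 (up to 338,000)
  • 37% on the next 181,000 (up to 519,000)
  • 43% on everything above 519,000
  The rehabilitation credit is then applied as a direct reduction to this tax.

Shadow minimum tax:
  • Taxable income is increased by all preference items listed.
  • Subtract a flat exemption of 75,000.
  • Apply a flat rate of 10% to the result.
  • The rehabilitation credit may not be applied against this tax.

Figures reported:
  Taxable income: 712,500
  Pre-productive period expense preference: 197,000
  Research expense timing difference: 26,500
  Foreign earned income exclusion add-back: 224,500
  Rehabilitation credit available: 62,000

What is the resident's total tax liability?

General income tax:
  231,000 × 14% = 32,340
  107,000 × 24% = 25,680
  181,000 × 37% = 66,970
  193,500 × 43% = 83,205
  → 208,195
  Less rehabilitation credit 62,000 → 146,195

Shadow minimum tax:
  Adjusted income: 712,500 + 197,000 + 26,500 + 224,500 = 1,160,500
  Less exemption 75,000 → base 1,085,500
  1,085,500 × 10% = 108,550

146,195 > 108,550, so the general income tax governs.

146,195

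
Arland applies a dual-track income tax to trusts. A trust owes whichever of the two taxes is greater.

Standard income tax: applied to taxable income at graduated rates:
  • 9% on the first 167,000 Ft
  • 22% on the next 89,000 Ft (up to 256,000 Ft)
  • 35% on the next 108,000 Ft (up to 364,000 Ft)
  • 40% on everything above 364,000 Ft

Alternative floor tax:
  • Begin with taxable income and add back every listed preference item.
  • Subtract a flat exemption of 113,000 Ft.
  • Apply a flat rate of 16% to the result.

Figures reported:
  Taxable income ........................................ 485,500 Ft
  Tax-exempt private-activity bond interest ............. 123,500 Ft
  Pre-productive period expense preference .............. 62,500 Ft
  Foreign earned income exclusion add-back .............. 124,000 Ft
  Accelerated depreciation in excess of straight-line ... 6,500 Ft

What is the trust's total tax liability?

121,010 Ft

Alternative floor tax:
  Adjusted income: 485,500 Ft + 123,500 Ft + 62,500 Ft + 124,000 Ft + 6,500 Ft = 802,000 Ft
  Less exemption 113,000 Ft → base 689,000 Ft
  689,000 Ft × 16% = 110,240 Ft

Standard income tax:
  167,000 Ft × 9% = 15,030 Ft
  89,000 Ft × 22% = 19,580 Ft
  108,000 Ft × 35% = 37,800 Ft
  121,500 Ft × 40% = 48,600 Ft
  → 121,010 Ft

121,010 Ft > 110,240 Ft, so the standard income tax governs.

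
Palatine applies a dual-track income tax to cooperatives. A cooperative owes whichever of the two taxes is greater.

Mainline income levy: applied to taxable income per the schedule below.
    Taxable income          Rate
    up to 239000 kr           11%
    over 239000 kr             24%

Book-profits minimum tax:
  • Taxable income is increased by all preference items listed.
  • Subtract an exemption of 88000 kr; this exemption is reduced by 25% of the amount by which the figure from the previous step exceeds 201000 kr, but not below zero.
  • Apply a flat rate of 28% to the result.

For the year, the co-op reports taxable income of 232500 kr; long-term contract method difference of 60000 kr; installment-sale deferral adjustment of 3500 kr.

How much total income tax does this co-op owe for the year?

Book-profits minimum tax:
  Adjusted income: 232500 kr + 60000 kr + 3500 kr = 296000 kr
  Exemption: 88000 kr − 25% × (296000 kr − 201000 kr) = 88000 kr − 23750 kr = 64250 kr
  Base: 296000 kr − 64250 kr = 231750 kr
  231750 kr × 28% = 64890 kr

Mainline income levy:
  232500 kr × 11% = 25575 kr

64890 kr > 25575 kr, so the book-profits minimum tax is the binding amount.

64890 kr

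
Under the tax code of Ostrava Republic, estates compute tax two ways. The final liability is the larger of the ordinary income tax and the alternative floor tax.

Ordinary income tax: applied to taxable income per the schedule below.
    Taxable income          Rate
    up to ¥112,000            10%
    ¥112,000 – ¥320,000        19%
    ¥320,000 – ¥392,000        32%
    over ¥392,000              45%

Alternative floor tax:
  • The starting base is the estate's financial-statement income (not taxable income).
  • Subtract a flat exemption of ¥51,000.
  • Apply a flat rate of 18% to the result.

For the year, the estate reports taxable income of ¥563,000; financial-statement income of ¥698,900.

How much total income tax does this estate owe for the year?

¥150,710

Ordinary income tax:
  ¥112,000 × 10% = ¥11,200
  ¥208,000 × 19% = ¥39,520
  ¥72,000 × 32% = ¥23,040
  ¥171,000 × 45% = ¥76,950
  → ¥150,710

Alternative floor tax:
  Base (financial-statement income): ¥698,900
  Less exemption ¥51,000 → base ¥647,900
  ¥647,900 × 18% = ¥116,622

¥150,710 > ¥116,622, so the ordinary income tax governs.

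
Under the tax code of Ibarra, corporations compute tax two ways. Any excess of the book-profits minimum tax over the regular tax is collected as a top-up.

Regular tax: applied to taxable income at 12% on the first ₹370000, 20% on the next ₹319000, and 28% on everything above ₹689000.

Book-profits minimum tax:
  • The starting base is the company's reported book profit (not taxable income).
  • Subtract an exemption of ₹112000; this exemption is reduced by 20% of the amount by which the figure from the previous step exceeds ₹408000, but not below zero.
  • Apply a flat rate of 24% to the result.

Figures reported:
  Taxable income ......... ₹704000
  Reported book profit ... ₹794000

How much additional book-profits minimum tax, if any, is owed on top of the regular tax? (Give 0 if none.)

₹69808

Book-profits minimum tax:
  Base (reported book profit): ₹794000
  Exemption: ₹112000 − 20% × (₹794000 − ₹408000) = ₹112000 − ₹77200 = ₹34800
  Base: ₹794000 − ₹34800 = ₹759200
  ₹759200 × 24% = ₹182208

Regular tax:
  ₹370000 × 12% = ₹44400
  ₹319000 × 20% = ₹63800
  ₹15000 × 28% = ₹4200
  → ₹112400

Excess of book-profits minimum tax over regular tax: ₹182208 − ₹112400 = ₹69808.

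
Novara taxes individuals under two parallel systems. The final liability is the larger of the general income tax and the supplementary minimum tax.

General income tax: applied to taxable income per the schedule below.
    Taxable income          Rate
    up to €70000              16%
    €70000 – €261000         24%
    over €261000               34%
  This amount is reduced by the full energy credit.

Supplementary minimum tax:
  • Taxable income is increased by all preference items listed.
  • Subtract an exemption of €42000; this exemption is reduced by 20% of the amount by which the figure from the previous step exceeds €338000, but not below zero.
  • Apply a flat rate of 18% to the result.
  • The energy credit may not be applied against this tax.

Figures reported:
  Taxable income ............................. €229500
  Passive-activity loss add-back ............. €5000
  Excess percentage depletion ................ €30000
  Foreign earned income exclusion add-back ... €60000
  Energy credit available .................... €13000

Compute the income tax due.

Supplementary minimum tax:
  Adjusted income: €229500 + €5000 + €30000 + €60000 = €324500
  Exemption: €324500 ≤ €338000, so full €42000 applies
  Base: €324500 − €42000 = €282500
  €282500 × 18% = €50850

General income tax:
  €70000 × 16% = €11200
  €159500 × 24% = €38280
  → €49480
  Less energy credit €13000 → €36480

€50850 > €36480, so the supplementary minimum tax is the binding amount.

€50850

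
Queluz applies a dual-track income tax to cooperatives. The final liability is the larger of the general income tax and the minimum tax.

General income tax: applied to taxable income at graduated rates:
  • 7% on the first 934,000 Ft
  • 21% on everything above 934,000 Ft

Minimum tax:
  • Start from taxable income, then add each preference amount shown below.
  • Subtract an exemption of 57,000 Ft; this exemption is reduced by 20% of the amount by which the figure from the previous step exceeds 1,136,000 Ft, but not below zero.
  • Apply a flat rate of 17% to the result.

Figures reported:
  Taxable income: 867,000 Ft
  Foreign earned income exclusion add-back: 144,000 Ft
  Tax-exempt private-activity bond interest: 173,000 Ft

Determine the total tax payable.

193,222 Ft

Minimum tax:
  Adjusted income: 867,000 Ft + 144,000 Ft + 173,000 Ft = 1,184,000 Ft
  Exemption: 57,000 Ft − 20% × (1,184,000 Ft − 1,136,000 Ft) = 57,000 Ft − 9,600 Ft = 47,400 Ft
  Base: 1,184,000 Ft − 47,400 Ft = 1,136,600 Ft
  1,136,600 Ft × 17% = 193,222 Ft

General income tax:
  867,000 Ft × 7% = 60,690 Ft

193,222 Ft > 60,690 Ft, so the minimum tax is the binding amount.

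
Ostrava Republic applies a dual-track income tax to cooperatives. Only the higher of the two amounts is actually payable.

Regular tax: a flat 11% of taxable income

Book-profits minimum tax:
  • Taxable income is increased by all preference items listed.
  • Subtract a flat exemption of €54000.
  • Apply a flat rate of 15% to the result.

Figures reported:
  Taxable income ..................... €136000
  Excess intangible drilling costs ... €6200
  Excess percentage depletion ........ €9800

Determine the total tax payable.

Regular tax:
  €136000 × 11% = €14960

Book-profits minimum tax:
  Adjusted income: €136000 + €6200 + €9800 = €152000
  Less exemption €54000 → base €98000
  €98000 × 15% = €14700

€14960 > €14700, so the regular tax governs.

€14960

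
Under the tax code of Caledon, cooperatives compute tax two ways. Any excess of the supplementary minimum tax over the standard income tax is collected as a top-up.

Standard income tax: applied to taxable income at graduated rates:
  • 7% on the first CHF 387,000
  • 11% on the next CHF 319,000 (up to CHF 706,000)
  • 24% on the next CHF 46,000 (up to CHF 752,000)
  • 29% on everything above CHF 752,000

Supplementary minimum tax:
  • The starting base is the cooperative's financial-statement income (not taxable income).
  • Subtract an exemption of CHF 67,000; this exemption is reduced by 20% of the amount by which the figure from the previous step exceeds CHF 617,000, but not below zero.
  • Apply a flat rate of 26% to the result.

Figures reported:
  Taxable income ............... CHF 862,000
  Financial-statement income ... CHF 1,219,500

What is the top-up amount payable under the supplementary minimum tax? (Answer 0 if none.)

Supplementary minimum tax:
  Base (financial-statement income): CHF 1,219,500
  Exemption: 20% × (CHF 1,219,500 − CHF 617,000) = CHF 120,500 ≥ CHF 67,000, so the exemption is fully phased out
  Base: CHF 1,219,500 − CHF 0 = CHF 1,219,500
  CHF 1,219,500 × 26% = CHF 317,070

Standard income tax:
  CHF 387,000 × 7% = CHF 27,090
  CHF 319,000 × 11% = CHF 35,090
  CHF 46,000 × 24% = CHF 11,040
  CHF 110,000 × 29% = CHF 31,900
  → CHF 105,120

Excess of supplementary minimum tax over standard income tax: CHF 317,070 − CHF 105,120 = CHF 211,950.

CHF 211,950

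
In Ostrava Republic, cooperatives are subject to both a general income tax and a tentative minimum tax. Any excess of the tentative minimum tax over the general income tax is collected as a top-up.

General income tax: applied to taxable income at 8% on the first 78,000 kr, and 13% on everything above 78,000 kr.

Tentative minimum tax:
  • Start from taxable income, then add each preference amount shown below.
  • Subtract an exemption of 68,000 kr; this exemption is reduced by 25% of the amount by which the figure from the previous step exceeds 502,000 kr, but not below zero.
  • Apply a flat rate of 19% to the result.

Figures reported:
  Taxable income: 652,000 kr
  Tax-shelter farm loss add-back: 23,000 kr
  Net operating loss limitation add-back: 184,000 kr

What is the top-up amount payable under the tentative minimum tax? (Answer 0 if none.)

82,350 kr

Tentative minimum tax:
  Adjusted income: 652,000 kr + 23,000 kr + 184,000 kr = 859,000 kr
  Exemption: 25% × (859,000 kr − 502,000 kr) = 89,250 kr ≥ 68,000 kr, so the exemption is fully phased out
  Base: 859,000 kr − 0 kr = 859,000 kr
  859,000 kr × 19% = 163,210 kr

General income tax:
  78,000 kr × 8% = 6,240 kr
  574,000 kr × 13% = 74,620 kr
  → 80,860 kr

Excess of tentative minimum tax over general income tax: 163,210 kr − 80,860 kr = 82,350 kr.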